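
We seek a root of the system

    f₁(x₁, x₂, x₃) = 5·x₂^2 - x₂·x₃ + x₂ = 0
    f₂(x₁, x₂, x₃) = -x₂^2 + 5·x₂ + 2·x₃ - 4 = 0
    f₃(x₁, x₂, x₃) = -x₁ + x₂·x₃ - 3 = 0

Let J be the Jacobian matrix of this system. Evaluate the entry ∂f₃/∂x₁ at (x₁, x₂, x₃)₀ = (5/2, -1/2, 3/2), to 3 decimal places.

-1.000

∂f₃/∂x₁ = -1.
At (5/2, -1/2, 3/2) this is -1.000.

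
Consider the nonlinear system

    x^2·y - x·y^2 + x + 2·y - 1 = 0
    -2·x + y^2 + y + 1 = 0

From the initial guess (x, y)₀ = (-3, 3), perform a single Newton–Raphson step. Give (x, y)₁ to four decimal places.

At (-3, 3): F = (56.0000, 19.0000).
Jacobian J = [[2·x·y - y^2 + 1, x^2 - 2·x·y + 2], [-2, 2·y + 1]].
At the point, J = [[-26.0000, 29.0000], [-2.0000, 7.0000]] (det J = -124.0000).
Solving J·Δ = −F gives Δ = (-1.2823, -3.0806).
Then the next iterate is (x, y)₁ = (-4.2823, -0.0806).

(-4.2823, -0.0806)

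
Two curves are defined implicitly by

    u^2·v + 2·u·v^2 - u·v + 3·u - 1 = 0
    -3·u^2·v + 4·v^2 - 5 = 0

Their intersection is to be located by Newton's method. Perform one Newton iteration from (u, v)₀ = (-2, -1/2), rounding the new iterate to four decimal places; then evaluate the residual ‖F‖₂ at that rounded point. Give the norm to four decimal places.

At (-2, -1/2): F = (-11.0000, 2.0000).
Jacobian J = [[2·u·v + 2·v^2 - v + 3, u^2 + 4·u·v - u], [-6·u·v, -3·u^2 + 8·v]].
At the point, J = [[6.0000, 10.0000], [-6.0000, -16.0000]] (det J = -36.0000).
Solving J·Δ = −F gives Δ = (4.3333, -1.5000).
Then the next iterate is (u, v)₁ = (2.3333, -2.0000).
Re-evaluating at (2.3333, -2.0000): F = (18.444322, 43.665733), so ‖F‖₂ = 47.4014.

47.4014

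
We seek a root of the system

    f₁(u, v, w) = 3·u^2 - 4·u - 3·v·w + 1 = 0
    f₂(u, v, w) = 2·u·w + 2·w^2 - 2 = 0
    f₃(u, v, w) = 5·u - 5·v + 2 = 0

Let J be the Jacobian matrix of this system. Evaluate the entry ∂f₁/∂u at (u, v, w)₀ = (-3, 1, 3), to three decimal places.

∂f₁/∂u = 6·u - 4.
At (-3, 1, 3) this is -22.000.

-22.000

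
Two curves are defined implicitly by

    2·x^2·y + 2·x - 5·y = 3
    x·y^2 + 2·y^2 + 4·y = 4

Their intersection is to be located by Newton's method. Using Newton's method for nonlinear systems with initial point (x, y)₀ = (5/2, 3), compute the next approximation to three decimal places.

(2.072, 1.560)

At (5/2, 3): F = (24.500, 48.500).
Jacobian J = [[4·x·y + 2, 2·x^2 - 5], [y^2, 2·x·y + 4·y + 4]].
At the point, J = [[32.000, 7.500], [9.000, 31.000]] (det J = 924.500).
Solving J·Δ = −F gives Δ = (-0.428, -1.440).
Then the next iterate is (x, y)₁ = (2.072, 1.560).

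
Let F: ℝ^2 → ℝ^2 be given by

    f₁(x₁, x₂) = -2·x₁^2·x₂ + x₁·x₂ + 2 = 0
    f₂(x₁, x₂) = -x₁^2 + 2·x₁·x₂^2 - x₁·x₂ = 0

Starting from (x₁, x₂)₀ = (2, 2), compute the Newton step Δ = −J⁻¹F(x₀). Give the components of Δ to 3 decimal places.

At (2, 2): F = (-10.000, 8.000).
Jacobian J = [[-4·x₁·x₂ + x₂, -2·x₁^2 + x₁], [-2·x₁ + 2·x₂^2 - x₂, 4·x₁·x₂ - x₁]].
At the point, J = [[-14.000, -6.000], [2.000, 14.000]] (det J = -184.000).
Solving J·Δ = −F gives Δ = (-0.500, -0.500).

(-0.500, -0.500)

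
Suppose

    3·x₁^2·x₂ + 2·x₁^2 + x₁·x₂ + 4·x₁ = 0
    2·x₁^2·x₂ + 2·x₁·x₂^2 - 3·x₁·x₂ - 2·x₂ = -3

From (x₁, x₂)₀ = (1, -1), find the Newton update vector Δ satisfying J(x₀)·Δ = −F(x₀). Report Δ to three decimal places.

(-4.182, 0.545)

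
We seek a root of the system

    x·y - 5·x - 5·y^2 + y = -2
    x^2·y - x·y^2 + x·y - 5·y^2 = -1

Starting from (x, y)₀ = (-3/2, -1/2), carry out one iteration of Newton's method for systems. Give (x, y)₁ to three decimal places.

(-0.107, -0.687)

At (-3/2, -1/2): F = (8.500, -0.250).
Jacobian J = [[y - 5, x - 10·y + 1], [2·x·y - y^2 + y, x^2 - 2·x·y + x - 10·y]].
At the point, J = [[-5.500, 4.500], [0.750, 4.250]] (det J = -26.750).
Solving J·Δ = −F gives Δ = (1.393, -0.187).
Then the next iterate is (x, y)₁ = (-0.107, -0.687).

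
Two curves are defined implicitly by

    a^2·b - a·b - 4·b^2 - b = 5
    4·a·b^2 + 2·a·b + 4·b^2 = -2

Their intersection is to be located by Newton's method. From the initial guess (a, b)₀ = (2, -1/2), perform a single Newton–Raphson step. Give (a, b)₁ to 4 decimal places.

(-1.0833, -0.1250)

At (2, -1/2): F = (-6.5000, 3.0000).
Jacobian J = [[2·a·b - b, a^2 - a - 8·b - 1], [4·b^2 + 2·b, 8·a·b + 2·a + 8·b]].
At the point, J = [[-1.5000, 5.0000], [0.0000, -8.0000]] (det J = 12.0000).
Solving J·Δ = −F gives Δ = (-3.0833, 0.3750).
Then the next iterate is (a, b)₁ = (-1.0833, -0.1250).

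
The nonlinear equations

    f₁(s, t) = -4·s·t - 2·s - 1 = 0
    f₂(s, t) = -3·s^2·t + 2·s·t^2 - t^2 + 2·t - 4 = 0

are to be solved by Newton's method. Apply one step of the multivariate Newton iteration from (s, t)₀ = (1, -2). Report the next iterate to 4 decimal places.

(1.3400, -0.2400)

At (1, -2): F = (5.0000, 2.0000).
Jacobian J = [[-4·t - 2, -4·s], [-6·s·t + 2·t^2, -3·s^2 + 4·s·t - 2·t + 2]].
At the point, J = [[6.0000, -4.0000], [20.0000, -5.0000]] (det J = 50.0000).
Solving J·Δ = −F gives Δ = (0.3400, 1.7600).
Then the next iterate is (s, t)₁ = (1.3400, -0.2400).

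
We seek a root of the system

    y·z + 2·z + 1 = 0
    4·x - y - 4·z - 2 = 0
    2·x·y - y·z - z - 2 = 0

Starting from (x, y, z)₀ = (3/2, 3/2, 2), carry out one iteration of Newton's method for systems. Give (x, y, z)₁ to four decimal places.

(0.6951, 1.1707, -0.0976)

At (3/2, 3/2, 2): F = (8.0000, -5.5000, -2.5000).
Jacobian J = [[0, z, y + 2], [4, -1, -4], [2·y, 2·x - z, -y - 1]].
At the point, J = [[0.0000, 2.0000, 3.5000], [4.0000, -1.0000, -4.0000], [3.0000, 1.0000, -2.5000]] (det J = 20.5000).
Solving J·Δ = −F gives Δ = (-0.8049, -0.3293, -2.0976).
Then the next iterate is (x, y, z)₁ = (0.6951, 1.1707, -0.0976).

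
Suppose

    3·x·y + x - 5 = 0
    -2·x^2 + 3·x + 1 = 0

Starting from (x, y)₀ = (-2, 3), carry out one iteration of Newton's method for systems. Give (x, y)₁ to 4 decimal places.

(-0.8182, 0.8030)

At (-2, 3): F = (-25.0000, -13.0000).
Jacobian J = [[3·y + 1, 3·x], [-4·x + 3, 0]].
At the point, J = [[10.0000, -6.0000], [11.0000, 0.0000]] (det J = 66.0000).
Solving J·Δ = −F gives Δ = (1.1818, -2.1970).
Then the next iterate is (x, y)₁ = (-0.8182, 0.8030).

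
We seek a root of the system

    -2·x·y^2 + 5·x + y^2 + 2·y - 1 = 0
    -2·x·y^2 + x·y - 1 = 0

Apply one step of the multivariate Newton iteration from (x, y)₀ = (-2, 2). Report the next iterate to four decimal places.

At (-2, 2): F = (13.0000, 11.0000).
Jacobian J = [[-2·y^2 + 5, -4·x·y + 2·y + 2], [-2·y^2 + y, -4·x·y + x]].
At the point, J = [[-3.0000, 22.0000], [-6.0000, 14.0000]] (det J = 90.0000).
Solving J·Δ = −F gives Δ = (0.6667, -0.5000).
Then the next iterate is (x, y)₁ = (-1.3333, 1.5000).

(-1.3333, 1.5000)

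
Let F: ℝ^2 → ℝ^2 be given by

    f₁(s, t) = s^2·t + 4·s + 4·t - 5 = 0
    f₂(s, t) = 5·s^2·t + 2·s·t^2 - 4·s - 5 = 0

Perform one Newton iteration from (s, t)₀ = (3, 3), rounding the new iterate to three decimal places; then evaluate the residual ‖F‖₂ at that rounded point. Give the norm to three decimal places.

28.423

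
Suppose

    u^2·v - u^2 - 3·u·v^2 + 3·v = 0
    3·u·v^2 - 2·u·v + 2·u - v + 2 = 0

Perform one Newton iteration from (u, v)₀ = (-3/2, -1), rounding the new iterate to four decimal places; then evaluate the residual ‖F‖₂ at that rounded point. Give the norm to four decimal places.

At (-3/2, -1): F = (-3.0000, -7.5000).
Jacobian J = [[2·u·v - 2·u - 3·v^2, u^2 - 6·u·v + 3], [3·v^2 - 2·v + 2, 6·u·v - 2·u - 1]].
At the point, J = [[3.0000, -3.7500], [7.0000, 11.0000]] (det J = 59.2500).
Solving J·Δ = −F gives Δ = (1.0316, 0.0253).
Then the next iterate is (u, v)₁ = (-0.4684, -0.9747).
Re-evaluating at (-0.4684, -0.9747): F = (-2.022350, -0.210195), so ‖F‖₂ = 2.0332.

2.0332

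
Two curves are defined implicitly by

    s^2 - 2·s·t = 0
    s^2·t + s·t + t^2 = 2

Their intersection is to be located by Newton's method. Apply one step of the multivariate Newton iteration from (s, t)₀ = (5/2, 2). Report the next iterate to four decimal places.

At (5/2, 2): F = (-3.7500, 19.5000).
Jacobian J = [[2·s - 2·t, -2·s], [2·s·t + t, s^2 + s + 2·t]].
At the point, J = [[1.0000, -5.0000], [12.0000, 12.7500]] (det J = 72.7500).
Solving J·Δ = −F gives Δ = (-0.6830, -0.8866).
Then the next iterate is (s, t)₁ = (1.8170, 1.1134).

(1.8170, 1.1134)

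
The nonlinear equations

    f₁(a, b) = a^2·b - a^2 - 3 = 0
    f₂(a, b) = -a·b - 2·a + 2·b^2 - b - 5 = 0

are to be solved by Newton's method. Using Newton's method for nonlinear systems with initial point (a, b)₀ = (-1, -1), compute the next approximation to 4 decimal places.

(0.4000, -1.6000)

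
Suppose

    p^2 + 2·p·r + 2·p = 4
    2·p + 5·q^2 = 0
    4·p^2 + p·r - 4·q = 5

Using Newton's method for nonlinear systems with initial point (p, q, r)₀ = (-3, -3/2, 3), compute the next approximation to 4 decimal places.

(-1.3979, -0.9364, 0.3674)

At (-3, -3/2, 3): F = (-19.0000, 5.2500, 28.0000).
Jacobian J = [[2·p + 2·r + 2, 0, 2·p], [2, 10·q, 0], [8·p + r, -4, p]].
At the point, J = [[2.0000, 0.0000, -6.0000], [2.0000, -15.0000, 0.0000], [-21.0000, -4.0000, -3.0000]] (det J = 2028.0000).
Solving J·Δ = −F gives Δ = (1.6021, 0.5636, -2.6326).
Then the next iterate is (p, q, r)₁ = (-1.3979, -0.9364, 0.3674).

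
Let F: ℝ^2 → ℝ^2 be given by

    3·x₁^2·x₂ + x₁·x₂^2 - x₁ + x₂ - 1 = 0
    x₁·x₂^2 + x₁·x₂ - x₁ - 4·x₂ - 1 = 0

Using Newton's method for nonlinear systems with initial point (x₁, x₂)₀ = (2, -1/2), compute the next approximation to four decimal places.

(0.7117, -0.4724)

At (2, -1/2): F = (-9.0000, -1.5000).
Jacobian J = [[6·x₁·x₂ + x₂^2 - 1, 3·x₁^2 + 2·x₁·x₂ + 1], [x₂^2 + x₂ - 1, 2·x₁·x₂ + x₁ - 4]].
At the point, J = [[-6.7500, 11.0000], [-1.2500, -4.0000]] (det J = 40.7500).
Solving J·Δ = −F gives Δ = (-1.2883, 0.0276).
Then the next iterate is (x₁, x₂)₁ = (0.7117, -0.4724).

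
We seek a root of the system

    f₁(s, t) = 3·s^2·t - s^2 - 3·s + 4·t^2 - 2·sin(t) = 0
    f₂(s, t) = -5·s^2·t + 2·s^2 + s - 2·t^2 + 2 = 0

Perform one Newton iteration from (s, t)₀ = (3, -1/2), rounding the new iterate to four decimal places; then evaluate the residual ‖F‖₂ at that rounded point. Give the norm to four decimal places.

11.6538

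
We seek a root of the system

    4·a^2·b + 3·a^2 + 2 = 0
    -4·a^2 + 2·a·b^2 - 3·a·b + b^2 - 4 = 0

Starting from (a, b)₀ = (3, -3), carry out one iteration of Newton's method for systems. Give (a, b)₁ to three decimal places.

(2.158, -2.069)

At (3, -3): F = (-79.000, 50.000).
Jacobian J = [[8·a·b + 6·a, 4·a^2], [-8·a + 2·b^2 - 3·b, 4·a·b - 3·a + 2·b]].
At the point, J = [[-54.000, 36.000], [3.000, -51.000]] (det J = 2646.000).
Solving J·Δ = −F gives Δ = (-0.842, 0.931).
Then the next iterate is (a, b)₁ = (2.158, -2.069).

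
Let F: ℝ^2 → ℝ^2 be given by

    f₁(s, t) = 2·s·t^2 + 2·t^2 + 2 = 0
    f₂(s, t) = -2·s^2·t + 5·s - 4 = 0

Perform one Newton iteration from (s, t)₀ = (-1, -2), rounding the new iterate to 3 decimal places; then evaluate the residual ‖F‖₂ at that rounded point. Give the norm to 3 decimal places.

7.023

At (-1, -2): F = (2.000, -5.000).
Jacobian J = [[2·t^2, 4·s·t + 4·t], [-4·s·t + 5, -2·s^2]].
At the point, J = [[8.000, 0.000], [-3.000, -2.000]] (det J = -16.000).
Solving J·Δ = −F gives Δ = (-0.250, -2.125).
Then the next iterate is (s, t)₁ = (-1.250, -4.125).
Re-evaluating at (-1.250, -4.125): F = (-6.50781, 2.64062), so ‖F‖₂ = 7.023.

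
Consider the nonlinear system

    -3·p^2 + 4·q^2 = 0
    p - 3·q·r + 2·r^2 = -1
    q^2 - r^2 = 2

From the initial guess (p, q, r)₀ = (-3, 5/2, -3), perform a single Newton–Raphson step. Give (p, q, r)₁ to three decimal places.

(-1.822, 1.540, -1.408)

At (-3, 5/2, -3): F = (-2.000, 38.500, -4.750).
Jacobian J = [[-6·p, 8·q, 0], [1, -3·r, -3·q + 4·r], [0, 2·q, -2·r]].
At the point, J = [[18.000, 20.000, 0.000], [1.000, 9.000, -19.500], [0.000, 5.000, 6.000]] (det J = 2607.000).
Solving J·Δ = −F gives Δ = (1.178, -0.960, 1.592).
Then the next iterate is (p, q, r)₁ = (-1.822, 1.540, -1.408).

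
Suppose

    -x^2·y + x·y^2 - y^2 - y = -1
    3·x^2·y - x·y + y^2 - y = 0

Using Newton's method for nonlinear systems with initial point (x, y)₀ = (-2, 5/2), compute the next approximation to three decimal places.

At (-2, 5/2): F = (-30.250, 38.750).
Jacobian J = [[-2·x·y + y^2, -x^2 + 2·x·y - 2·y - 1], [6·x·y - y, 3·x^2 - x + 2·y - 1]].
At the point, J = [[16.250, -20.000], [-32.500, 18.000]] (det J = -357.500).
Solving J·Δ = −F gives Δ = (0.645, -0.989).
Then the next iterate is (x, y)₁ = (-1.355, 1.511).

(-1.355, 1.511)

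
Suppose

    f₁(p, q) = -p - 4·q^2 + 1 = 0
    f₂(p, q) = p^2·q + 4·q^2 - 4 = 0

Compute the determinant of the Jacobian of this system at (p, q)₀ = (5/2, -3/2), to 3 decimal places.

95.750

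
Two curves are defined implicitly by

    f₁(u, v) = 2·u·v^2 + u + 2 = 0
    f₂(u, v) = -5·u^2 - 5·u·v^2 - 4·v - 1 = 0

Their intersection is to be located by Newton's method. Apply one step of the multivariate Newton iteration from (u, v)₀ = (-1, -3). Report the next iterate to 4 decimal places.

(-1.1504, -1.3451)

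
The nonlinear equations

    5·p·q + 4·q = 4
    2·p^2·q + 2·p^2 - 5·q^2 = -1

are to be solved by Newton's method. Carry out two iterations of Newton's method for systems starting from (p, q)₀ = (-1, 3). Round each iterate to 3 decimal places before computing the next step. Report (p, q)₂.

At (-1, 3): F = (-7.000, -36.000).
Jacobian J = [[5·q, 5·p + 4], [4·p·q + 4·p, 2·p^2 - 10·q]].
At the point, J = [[15.000, -1.000], [-16.000, -28.000]] (det J = -436.000).
Solving J·Δ = −F gives Δ = (0.367, -1.495).
Then the next iterate is (p, q)₁ = (-0.633, 1.505).
Round to (-0.633, 1.505) and repeat: F = (-2.74333, -8.31767), J = [[7.525, 0.835], [-6.34266, -14.24862]].
Δ = (0.452, -0.785), so (p, q)₂ = (-0.181, 0.720).

(-0.181, 0.720)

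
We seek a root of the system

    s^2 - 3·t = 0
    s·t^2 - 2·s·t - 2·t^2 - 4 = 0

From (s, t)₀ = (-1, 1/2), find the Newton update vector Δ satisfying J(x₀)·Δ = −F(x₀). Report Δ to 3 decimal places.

At (-1, 1/2): F = (-0.500, -3.750).
Jacobian J = [[2·s, -3], [t^2 - 2·t, 2·s·t - 2·s - 4·t]].
At the point, J = [[-2.000, -3.000], [-0.750, -1.000]] (det J = -0.250).
Solving J·Δ = −F gives Δ = (-43.000, 28.500).

(-43.000, 28.500)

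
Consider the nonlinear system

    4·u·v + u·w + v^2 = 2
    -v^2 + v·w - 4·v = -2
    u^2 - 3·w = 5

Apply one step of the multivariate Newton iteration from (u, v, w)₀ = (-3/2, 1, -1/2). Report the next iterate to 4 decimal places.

(-0.9275, 0.3094, -1.4892)

At (-3/2, 1, -1/2): F = (-6.2500, -3.5000, -1.2500).
Jacobian J = [[4·v + w, 4·u + 2·v, u], [0, -2·v + w - 4, v], [2·u, 0, -3]].
At the point, J = [[3.5000, -4.0000, -1.5000], [0.0000, -6.5000, 1.0000], [-3.0000, 0.0000, -3.0000]] (det J = 109.5000).
Solving J·Δ = −F gives Δ = (0.5725, -0.6906, -0.9892).
Then the next iterate is (u, v, w)₁ = (-0.9275, 0.3094, -1.4892).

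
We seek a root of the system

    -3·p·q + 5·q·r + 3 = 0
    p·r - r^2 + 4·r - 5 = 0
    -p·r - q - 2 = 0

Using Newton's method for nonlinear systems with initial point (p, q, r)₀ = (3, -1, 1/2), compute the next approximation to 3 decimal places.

(-2.946, -2.888, 1.287)

At (3, -1, 1/2): F = (9.500, -1.750, -2.500).
Jacobian J = [[-3·q, -3·p + 5·r, 5·q], [r, 0, p - 2·r + 4], [-r, -1, -p]].
At the point, J = [[3.000, -6.500, -5.000], [0.500, 0.000, 6.000], [-0.500, -1.000, -3.000]] (det J = 30.250).
Solving J·Δ = −F gives Δ = (-5.946, -1.888, 0.787).
Then the next iterate is (p, q, r)₁ = (-2.946, -2.888, 1.287).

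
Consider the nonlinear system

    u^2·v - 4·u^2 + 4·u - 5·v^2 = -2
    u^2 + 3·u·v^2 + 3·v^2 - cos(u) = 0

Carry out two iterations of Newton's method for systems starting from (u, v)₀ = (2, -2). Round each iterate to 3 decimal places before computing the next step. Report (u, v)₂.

(1.827, -0.255)

At (2, -2): F = (-34.000, 40.41615).
Jacobian J = [[2·u·v - 8·u + 4, u^2 - 10·v], [2·u + 3·v^2 + sin(u), 6·u·v + 6·v]].
At the point, J = [[-20.000, 24.000], [16.90930, -36.000]] (det J = 314.17686).
Solving J·Δ = −F gives Δ = (-0.809, 0.743).
Then the next iterate is (u, v)₁ = (1.191, -1.257).
Round to (1.191, -1.257) and repeat: F = (-8.59320, 11.43341), J = [[-8.52217, 13.98848], [8.05089, -16.52452]].
Δ = (0.636, 1.002), so (u, v)₂ = (1.827, -0.255).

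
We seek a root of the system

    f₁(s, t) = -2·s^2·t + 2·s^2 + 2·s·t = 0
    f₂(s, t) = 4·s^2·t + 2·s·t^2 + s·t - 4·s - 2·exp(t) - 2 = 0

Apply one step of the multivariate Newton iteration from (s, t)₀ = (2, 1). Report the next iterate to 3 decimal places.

(0.927, 1.464)

At (2, 1): F = (4.000, 6.56344).
Jacobian J = [[-4·s·t + 4·s + 2·t, -2·s^2 + 2·s], [8·s·t + 2·t^2 + t - 4, 4·s^2 + 4·s·t + s - 2·exp(t)]].
At the point, J = [[2.000, -4.000], [15.000, 20.56344]] (det J = 101.12687).
Solving J·Δ = −F gives Δ = (-1.073, 0.464).
Then the next iterate is (s, t)₁ = (0.927, 1.464).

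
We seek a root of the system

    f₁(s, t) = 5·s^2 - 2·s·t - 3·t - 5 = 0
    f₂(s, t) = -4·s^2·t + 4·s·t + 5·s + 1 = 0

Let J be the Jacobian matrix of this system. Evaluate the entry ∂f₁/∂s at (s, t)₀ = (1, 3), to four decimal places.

4.0000

∂f₁/∂s = 10·s - 2·t.
At (1, 3) this is 4.0000.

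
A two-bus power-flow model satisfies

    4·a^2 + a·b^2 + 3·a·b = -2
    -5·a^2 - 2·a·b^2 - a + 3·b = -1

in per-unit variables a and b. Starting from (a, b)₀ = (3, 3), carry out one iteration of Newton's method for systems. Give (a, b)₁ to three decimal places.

(-5.762, 13.222)

At (3, 3): F = (92.000, -92.000).
Jacobian J = [[8·a + b^2 + 3·b, 2·a·b + 3·a], [-10·a - 2·b^2 - 1, -4·a·b + 3]].
At the point, J = [[42.000, 27.000], [-49.000, -33.000]] (det J = -63.000).
Solving J·Δ = −F gives Δ = (-8.762, 10.222).
Then the next iterate is (a, b)₁ = (-5.762, 13.222).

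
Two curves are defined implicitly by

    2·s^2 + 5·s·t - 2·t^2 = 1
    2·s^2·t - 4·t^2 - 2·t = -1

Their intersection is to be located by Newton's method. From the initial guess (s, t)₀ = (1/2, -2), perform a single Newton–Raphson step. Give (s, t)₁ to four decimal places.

At (1/2, -2): F = (-13.5000, -12.0000).
Jacobian J = [[4·s + 5·t, 5·s - 4·t], [4·s·t, 2·s^2 - 8·t - 2]].
At the point, J = [[-8.0000, 10.5000], [-4.0000, 14.5000]] (det J = -74.0000).
Solving J·Δ = −F gives Δ = (-0.9426, 0.5676).
Then the next iterate is (s, t)₁ = (-0.4426, -1.4324).

(-0.4426, -1.4324)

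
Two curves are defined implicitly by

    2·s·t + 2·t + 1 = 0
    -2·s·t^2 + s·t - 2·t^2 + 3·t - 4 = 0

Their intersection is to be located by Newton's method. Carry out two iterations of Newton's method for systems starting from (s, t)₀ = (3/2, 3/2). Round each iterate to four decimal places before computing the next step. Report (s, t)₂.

(-1.3333, 1.5000)

At (3/2, 3/2): F = (8.5000, -8.5000).
Jacobian J = [[2·t, 2·s + 2], [-2·t^2 + t, -4·s·t + s - 4·t + 3]].
At the point, J = [[3.0000, 5.0000], [-3.0000, -10.5000]] (det J = -16.5000).
Solving J·Δ = −F gives Δ = (-2.8333, 0.0000).
Then the next iterate is (s, t)₁ = (-1.3333, 1.5000).
Round to (-1.3333, 1.5000) and repeat: F = (0.0001, -0.0001), J = [[3.0000, -0.6666], [-3.0000, 3.6665]].
Δ = (0.0000, 0.0000), so (s, t)₂ = (-1.3333, 1.5000).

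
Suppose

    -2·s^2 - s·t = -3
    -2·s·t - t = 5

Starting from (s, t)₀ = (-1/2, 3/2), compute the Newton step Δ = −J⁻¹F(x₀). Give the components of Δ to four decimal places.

(-1.6667, -4.8333)

At (-1/2, 3/2): F = (3.2500, -5.0000).
Jacobian J = [[-4·s - t, -s], [-2·t, -2·s - 1]].
At the point, J = [[0.5000, 0.5000], [-3.0000, 0.0000]] (det J = 1.5000).
Solving J·Δ = −F gives Δ = (-1.6667, -4.8333).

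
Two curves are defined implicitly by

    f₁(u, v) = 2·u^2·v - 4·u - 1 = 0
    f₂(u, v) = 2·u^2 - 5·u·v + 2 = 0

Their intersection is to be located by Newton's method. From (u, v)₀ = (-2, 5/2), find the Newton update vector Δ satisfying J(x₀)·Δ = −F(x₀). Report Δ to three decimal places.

At (-2, 5/2): F = (27.000, 35.000).
Jacobian J = [[4·u·v - 4, 2·u^2], [4·u - 5·v, -5·u]].
At the point, J = [[-24.000, 8.000], [-20.500, 10.000]] (det J = -76.000).
Solving J·Δ = −F gives Δ = (-0.132, -3.770).

(-0.132, -3.770)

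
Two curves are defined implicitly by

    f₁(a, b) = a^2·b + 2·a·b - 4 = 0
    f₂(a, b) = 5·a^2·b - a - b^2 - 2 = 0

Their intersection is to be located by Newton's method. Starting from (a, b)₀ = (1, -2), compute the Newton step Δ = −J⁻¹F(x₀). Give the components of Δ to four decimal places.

At (1, -2): F = (-10.0000, -17.0000).
Jacobian J = [[2·a·b + 2·b, a^2 + 2·a], [10·a·b - 1, 5·a^2 - 2·b]].
At the point, J = [[-8.0000, 3.0000], [-21.0000, 9.0000]] (det J = -9.0000).
Solving J·Δ = −F gives Δ = (-4.3333, -8.2222).

(-4.3333, -8.2222)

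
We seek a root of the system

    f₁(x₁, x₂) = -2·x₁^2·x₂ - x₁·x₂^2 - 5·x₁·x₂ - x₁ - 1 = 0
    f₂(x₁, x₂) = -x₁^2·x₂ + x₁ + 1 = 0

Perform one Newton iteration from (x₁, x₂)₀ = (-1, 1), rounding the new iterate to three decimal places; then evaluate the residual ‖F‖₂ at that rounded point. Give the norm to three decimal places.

At (-1, 1): F = (4.000, -1.000).
Jacobian J = [[-4·x₁·x₂ - x₂^2 - 5·x₂ - 1, -2·x₁^2 - 2·x₁·x₂ - 5·x₁], [-2·x₁·x₂ + 1, -x₁^2]].
At the point, J = [[-3.000, 5.000], [3.000, -1.000]] (det J = -12.000).
Solving J·Δ = −F gives Δ = (0.083, -0.750).
Then the next iterate is (x₁, x₂)₁ = (-0.917, 0.250).
Re-evaluating at (-0.917, 0.250): F = (0.70012, -0.12722), so ‖F‖₂ = 0.712.

0.712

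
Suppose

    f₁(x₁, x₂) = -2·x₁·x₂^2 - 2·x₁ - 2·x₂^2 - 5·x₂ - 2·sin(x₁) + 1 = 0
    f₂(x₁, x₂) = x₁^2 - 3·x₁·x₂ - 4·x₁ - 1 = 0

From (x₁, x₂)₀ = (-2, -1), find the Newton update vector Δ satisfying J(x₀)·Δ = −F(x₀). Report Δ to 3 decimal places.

At (-2, -1): F = (13.81859, 5.000).
Jacobian J = [[-2·x₂^2 - 2·cos(x₁) - 2, -4·x₁·x₂ - 4·x₂ - 5], [2·x₁ - 3·x₂ - 4, -3·x₁]].
At the point, J = [[-3.16771, -9.000], [-5.000, 6.000]] (det J = -64.00624).
Solving J·Δ = −F gives Δ = (1.998, 0.832).

(1.998, 0.832)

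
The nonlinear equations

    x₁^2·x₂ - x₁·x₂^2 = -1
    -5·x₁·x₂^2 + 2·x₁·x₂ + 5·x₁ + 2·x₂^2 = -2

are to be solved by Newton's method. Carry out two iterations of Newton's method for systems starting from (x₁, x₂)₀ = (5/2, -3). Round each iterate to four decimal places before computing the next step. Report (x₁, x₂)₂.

At (5/2, -3): F = (-40.2500, -95.0000).
Jacobian J = [[2·x₁·x₂ - x₂^2, x₁^2 - 2·x₁·x₂], [-5·x₂^2 + 2·x₂ + 5, -10·x₁·x₂ + 2·x₁ + 4·x₂]].
At the point, J = [[-24.0000, 21.2500], [-46.0000, 68.0000]] (det J = -654.5000).
Solving J·Δ = −F gives Δ = (-1.0974, 0.6547).
Then the next iterate is (x₁, x₂)₁ = (1.4026, -2.3453).
Round to (1.4026, -2.3453) and repeat: F = (-11.328784, -25.139702), J = [[-12.079468, 8.546322], [-27.192760, 26.319178]].
Δ = (-0.9741, -0.0513), so (x₁, x₂)₂ = (0.4285, -2.3966).

(0.4285, -2.3966)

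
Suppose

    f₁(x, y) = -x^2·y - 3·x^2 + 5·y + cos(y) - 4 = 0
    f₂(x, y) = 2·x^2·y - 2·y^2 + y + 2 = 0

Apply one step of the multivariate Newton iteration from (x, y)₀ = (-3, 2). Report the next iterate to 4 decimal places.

At (-3, 2): F = (-39.416147, 32.0000).
Jacobian J = [[-2·x·y - 6·x, -x^2 - sin(y) + 5], [4·x·y, 2·x^2 - 4·y + 1]].
At the point, J = [[30.0000, -4.909297], [-24.0000, 11.0000]] (det J = 212.176862).
Solving J·Δ = −F gives Δ = (1.3031, -0.0660).
Then the next iterate is (x, y)₁ = (-1.6969, 1.9340).

(-1.6969, 1.9340)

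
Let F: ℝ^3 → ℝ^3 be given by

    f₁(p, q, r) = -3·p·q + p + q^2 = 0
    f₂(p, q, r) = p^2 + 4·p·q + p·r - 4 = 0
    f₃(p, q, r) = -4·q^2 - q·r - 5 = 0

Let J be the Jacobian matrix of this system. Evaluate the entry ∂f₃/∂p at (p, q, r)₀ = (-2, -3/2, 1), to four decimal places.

0.0000

∂f₃/∂p = 0.
At (-2, -3/2, 1) this is 0.0000.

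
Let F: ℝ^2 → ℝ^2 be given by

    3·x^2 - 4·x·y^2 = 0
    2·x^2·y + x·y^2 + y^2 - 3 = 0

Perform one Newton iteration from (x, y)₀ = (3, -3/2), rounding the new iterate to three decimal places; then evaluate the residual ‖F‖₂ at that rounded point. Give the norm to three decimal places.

6.657

At (3, -3/2): F = (0.000, -21.000).
Jacobian J = [[6·x - 4·y^2, -8·x·y], [4·x·y + y^2, 2·x^2 + 2·x·y + 2·y]].
At the point, J = [[9.000, 36.000], [-15.750, 6.000]] (det J = 621.000).
Solving J·Δ = −F gives Δ = (-1.217, 0.304).
Then the next iterate is (x, y)₁ = (1.783, -1.196).
Re-evaluating at (1.783, -1.196): F = (-0.66446, -6.62353), so ‖F‖₂ = 6.657.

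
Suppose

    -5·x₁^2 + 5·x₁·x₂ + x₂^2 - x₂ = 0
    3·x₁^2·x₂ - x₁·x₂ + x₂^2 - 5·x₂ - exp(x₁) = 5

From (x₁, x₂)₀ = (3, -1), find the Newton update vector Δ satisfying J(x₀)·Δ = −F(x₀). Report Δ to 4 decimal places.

(-3.1270, -4.2872)

At (3, -1): F = (-58.0000, -43.085537).
Jacobian J = [[-10·x₁ + 5·x₂, 5·x₁ + 2·x₂ - 1], [6·x₁·x₂ - x₂ - exp(x₁), 3·x₁^2 - x₁ + 2·x₂ - 5]].
At the point, J = [[-35.0000, 12.0000], [-37.085537, 17.0000]] (det J = -149.973557).
Solving J·Δ = −F gives Δ = (-3.1270, -4.2872).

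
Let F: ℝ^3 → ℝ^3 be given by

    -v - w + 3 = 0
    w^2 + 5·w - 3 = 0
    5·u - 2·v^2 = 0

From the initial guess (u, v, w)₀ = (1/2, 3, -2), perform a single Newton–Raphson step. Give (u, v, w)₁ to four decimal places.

(-13.2000, -4.0000, 7.0000)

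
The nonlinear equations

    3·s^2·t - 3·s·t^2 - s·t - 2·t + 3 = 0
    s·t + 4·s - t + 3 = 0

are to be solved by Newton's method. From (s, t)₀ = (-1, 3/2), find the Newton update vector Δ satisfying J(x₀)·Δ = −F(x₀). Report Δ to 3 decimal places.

(0.712, -0.043)

At (-1, 3/2): F = (12.750, -4.000).
Jacobian J = [[6·s·t - 3·t^2 - t, 3·s^2 - 6·s·t - s - 2], [t + 4, s - 1]].
At the point, J = [[-17.250, 11.000], [5.500, -2.000]] (det J = -26.000).
Solving J·Δ = −F gives Δ = (0.712, -0.043).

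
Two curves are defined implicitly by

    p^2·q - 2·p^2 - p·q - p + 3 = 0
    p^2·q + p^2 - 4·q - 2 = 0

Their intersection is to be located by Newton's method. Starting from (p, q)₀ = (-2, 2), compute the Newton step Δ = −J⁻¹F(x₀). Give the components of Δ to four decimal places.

(0.1667, -1.4167)

At (-2, 2): F = (9.0000, 2.0000).
Jacobian J = [[2·p·q - 4·p - q - 1, p^2 - p], [2·p·q + 2·p, p^2 - 4]].
At the point, J = [[-3.0000, 6.0000], [-12.0000, 0.0000]] (det J = 72.0000).
Solving J·Δ = −F gives Δ = (0.1667, -1.4167).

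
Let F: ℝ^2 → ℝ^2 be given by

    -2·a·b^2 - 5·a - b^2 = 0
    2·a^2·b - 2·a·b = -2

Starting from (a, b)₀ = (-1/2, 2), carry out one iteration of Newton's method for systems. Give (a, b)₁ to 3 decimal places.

(-0.308, -0.308)

At (-1/2, 2): F = (2.500, 5.000).
Jacobian J = [[-2·b^2 - 5, -4·a·b - 2·b], [4·a·b - 2·b, 2·a^2 - 2·a]].
At the point, J = [[-13.000, 0.000], [-8.000, 1.500]] (det J = -19.500).
Solving J·Δ = −F gives Δ = (0.192, -2.308).
Then the next iterate is (a, b)₁ = (-0.308, -0.308).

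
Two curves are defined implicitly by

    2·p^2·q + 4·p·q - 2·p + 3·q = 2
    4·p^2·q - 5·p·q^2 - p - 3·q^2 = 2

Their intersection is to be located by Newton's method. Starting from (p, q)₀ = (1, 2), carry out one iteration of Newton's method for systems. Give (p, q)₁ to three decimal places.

(0.571, 1.112)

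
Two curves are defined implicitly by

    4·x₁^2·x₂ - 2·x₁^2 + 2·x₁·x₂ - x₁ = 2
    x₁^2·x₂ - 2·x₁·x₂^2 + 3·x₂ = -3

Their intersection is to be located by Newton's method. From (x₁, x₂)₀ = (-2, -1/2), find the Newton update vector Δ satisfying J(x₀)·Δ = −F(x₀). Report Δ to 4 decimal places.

At (-2, -1/2): F = (-14.0000, 0.5000).
Jacobian J = [[8·x₁·x₂ - 4·x₁ + 2·x₂ - 1, 4·x₁^2 + 2·x₁], [2·x₁·x₂ - 2·x₂^2, x₁^2 - 4·x₁·x₂ + 3]].
At the point, J = [[14.0000, 12.0000], [1.5000, 3.0000]] (det J = 24.0000).
Solving J·Δ = −F gives Δ = (2.0000, -1.1667).

(2.0000, -1.1667)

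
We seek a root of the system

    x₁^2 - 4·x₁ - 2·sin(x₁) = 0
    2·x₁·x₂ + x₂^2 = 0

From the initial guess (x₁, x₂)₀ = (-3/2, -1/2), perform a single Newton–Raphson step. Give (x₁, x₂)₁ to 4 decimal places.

(-0.0654, -0.4211)

At (-3/2, -1/2): F = (10.244990, 1.7500).
Jacobian J = [[2·x₁ - 2·cos(x₁) - 4, 0], [2·x₂, 2·x₁ + 2·x₂]].
At the point, J = [[-7.141474, 0.0000], [-1.0000, -4.0000]] (det J = 28.565898).
Solving J·Δ = −F gives Δ = (1.4346, 0.0789).
Then the next iterate is (x₁, x₂)₁ = (-0.0654, -0.4211).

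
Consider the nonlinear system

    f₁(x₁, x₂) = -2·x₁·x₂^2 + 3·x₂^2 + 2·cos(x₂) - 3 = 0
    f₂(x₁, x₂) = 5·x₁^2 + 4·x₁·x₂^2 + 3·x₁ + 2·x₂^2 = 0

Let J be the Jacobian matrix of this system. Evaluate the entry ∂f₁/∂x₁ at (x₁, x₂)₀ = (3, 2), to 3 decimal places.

∂f₁/∂x₁ = -2·x₂^2.
At (3, 2) this is -8.000.

-8.000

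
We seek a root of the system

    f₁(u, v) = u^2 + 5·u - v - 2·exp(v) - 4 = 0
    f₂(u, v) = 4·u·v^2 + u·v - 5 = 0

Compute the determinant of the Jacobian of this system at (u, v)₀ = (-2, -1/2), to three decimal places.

J = [[2·u + 5, -2·exp(v) - 1], [4·v^2 + v, 8·u·v + u]].
At the point, J = [[1.000, -2.21306], [0.500, 6.000]].
det J = 7.107.

7.107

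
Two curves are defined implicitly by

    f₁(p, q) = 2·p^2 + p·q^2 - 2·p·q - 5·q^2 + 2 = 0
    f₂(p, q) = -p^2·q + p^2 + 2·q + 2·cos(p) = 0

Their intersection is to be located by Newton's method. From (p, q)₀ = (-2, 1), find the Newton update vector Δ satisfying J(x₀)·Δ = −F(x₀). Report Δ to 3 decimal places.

(0.064, 0.642)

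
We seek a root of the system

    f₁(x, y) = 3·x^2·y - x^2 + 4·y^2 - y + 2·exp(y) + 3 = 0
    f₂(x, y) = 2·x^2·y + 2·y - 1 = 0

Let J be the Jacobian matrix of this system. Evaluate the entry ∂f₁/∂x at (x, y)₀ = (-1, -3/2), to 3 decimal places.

∂f₁/∂x = 6·x·y - 2·x.
At (-1, -3/2) this is 11.000.

11.000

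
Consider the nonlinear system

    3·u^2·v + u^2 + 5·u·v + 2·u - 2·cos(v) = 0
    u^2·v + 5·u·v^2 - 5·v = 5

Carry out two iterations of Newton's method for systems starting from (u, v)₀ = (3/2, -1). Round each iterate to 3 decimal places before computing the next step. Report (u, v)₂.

At (3/2, -1): F = (-10.08060, 5.250).
Jacobian J = [[6·u·v + 2·u + 5·v + 2, 3·u^2 + 5·u + 2·sin(v)], [2·u·v + 5·v^2, u^2 + 10·u·v - 5]].
At the point, J = [[-9.000, 12.56706], [2.000, -17.750]] (det J = 134.61588).
Solving J·Δ = −F gives Δ = (-0.839, 0.201).
Then the next iterate is (u, v)₁ = (0.661, -0.799).
Round to (0.661, -0.799) and repeat: F = (-3.32392, 0.75582), J = [[-3.84183, 3.18244], [2.13573, -9.84447]].
Δ = (-0.977, -0.135), so (u, v)₂ = (-0.316, -0.934).

(-0.316, -0.934)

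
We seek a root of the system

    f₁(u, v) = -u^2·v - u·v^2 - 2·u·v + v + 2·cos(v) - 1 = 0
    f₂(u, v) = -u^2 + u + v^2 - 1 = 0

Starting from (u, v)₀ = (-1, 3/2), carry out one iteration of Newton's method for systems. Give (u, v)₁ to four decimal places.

(-0.0214, 0.7714)

At (-1, 3/2): F = (4.391474, -0.7500).
Jacobian J = [[-2·u·v - v^2 - 2·v, -u^2 - 2·u·v - 2·u - 2·sin(v) + 1], [-2·u + 1, 2·v]].
At the point, J = [[-2.2500, 3.005010], [3.0000, 3.0000]] (det J = -15.765030).
Solving J·Δ = −F gives Δ = (0.9786, -0.7286).
Then the next iterate is (u, v)₁ = (-0.0214, 0.7714).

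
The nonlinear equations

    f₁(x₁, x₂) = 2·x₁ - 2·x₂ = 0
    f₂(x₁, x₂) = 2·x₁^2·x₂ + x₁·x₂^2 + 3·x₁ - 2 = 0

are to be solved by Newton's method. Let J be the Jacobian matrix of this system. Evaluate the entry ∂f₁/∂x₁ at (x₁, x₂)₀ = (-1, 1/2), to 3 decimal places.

∂f₁/∂x₁ = 2.
At (-1, 1/2) this is 2.000.

2.000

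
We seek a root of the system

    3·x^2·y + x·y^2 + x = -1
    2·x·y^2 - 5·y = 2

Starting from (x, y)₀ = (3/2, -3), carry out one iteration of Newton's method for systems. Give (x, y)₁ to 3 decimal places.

At (3/2, -3): F = (-4.250, 40.000).
Jacobian J = [[6·x·y + y^2 + 1, 3·x^2 + 2·x·y], [2·y^2, 4·x·y - 5]].
At the point, J = [[-17.000, -2.250], [18.000, -23.000]] (det J = 431.500).
Solving J·Δ = −F gives Δ = (-0.435, 1.399).
Then the next iterate is (x, y)₁ = (1.065, -1.601).

(1.065, -1.601)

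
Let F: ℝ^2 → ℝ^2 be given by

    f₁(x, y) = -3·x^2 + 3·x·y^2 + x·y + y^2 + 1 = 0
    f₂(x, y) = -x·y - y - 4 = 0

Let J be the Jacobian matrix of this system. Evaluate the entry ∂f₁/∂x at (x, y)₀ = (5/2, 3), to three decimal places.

∂f₁/∂x = -6·x + 3·y^2 + y.
At (5/2, 3) this is 15.000.

15.000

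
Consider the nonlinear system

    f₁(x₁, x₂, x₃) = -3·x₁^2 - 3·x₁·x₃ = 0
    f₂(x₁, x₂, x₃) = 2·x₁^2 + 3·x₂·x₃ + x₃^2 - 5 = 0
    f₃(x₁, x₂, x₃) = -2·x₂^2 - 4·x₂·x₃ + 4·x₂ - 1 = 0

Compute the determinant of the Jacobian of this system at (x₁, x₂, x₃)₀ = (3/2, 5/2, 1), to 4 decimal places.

J = [[-6·x₁ - 3·x₃, 0, -3·x₁], [4·x₁, 3·x₃, 3·x₂ + 2·x₃], [0, -4·x₂ - 4·x₃ + 4, -4·x₂]].
At the point, J = [[-12.0000, 0.0000, -4.5000], [6.0000, 3.0000, 9.5000], [0.0000, -10.0000, -10.0000]].
det J = -510.0000.

-510.0000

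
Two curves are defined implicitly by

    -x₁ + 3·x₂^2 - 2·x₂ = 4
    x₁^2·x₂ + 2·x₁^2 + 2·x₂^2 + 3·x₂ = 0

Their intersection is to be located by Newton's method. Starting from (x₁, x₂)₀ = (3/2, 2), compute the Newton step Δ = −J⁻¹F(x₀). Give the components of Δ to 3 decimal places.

At (3/2, 2): F = (2.500, 23.000).
Jacobian J = [[-1, 6·x₂ - 2], [2·x₁·x₂ + 4·x₁, x₁^2 + 4·x₂ + 3]].
At the point, J = [[-1.000, 10.000], [12.000, 13.250]] (det J = -133.250).
Solving J·Δ = −F gives Δ = (-1.477, -0.398).

(-1.477, -0.398)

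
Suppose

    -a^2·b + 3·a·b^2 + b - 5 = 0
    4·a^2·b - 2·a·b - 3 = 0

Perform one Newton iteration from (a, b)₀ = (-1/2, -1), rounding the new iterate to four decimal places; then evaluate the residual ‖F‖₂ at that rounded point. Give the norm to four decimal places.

5.3167

At (-1/2, -1): F = (-7.2500, -5.0000).
Jacobian J = [[-2·a·b + 3·b^2, -a^2 + 6·a·b + 1], [8·a·b - 2·b, 4·a^2 - 2·a]].
At the point, J = [[2.0000, 3.7500], [6.0000, 2.0000]] (det J = -18.5000).
Solving J·Δ = −F gives Δ = (0.2297, 1.8108).
Then the next iterate is (a, b)₁ = (-0.2703, 0.8108).
Re-evaluating at (-0.2703, 0.8108): F = (-4.781522, -2.324727), so ‖F‖₂ = 5.3167.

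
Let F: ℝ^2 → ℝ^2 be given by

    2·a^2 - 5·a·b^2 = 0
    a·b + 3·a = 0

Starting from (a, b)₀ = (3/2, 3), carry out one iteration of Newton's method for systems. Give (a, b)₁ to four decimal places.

At (3/2, 3): F = (-63.0000, 9.0000).
Jacobian J = [[4·a - 5·b^2, -10·a·b], [b + 3, a]].
At the point, J = [[-39.0000, -45.0000], [6.0000, 1.5000]] (det J = 211.5000).
Solving J·Δ = −F gives Δ = (-1.4681, -0.1277).
Then the next iterate is (a, b)₁ = (0.0319, 2.8723).

(0.0319, 2.8723)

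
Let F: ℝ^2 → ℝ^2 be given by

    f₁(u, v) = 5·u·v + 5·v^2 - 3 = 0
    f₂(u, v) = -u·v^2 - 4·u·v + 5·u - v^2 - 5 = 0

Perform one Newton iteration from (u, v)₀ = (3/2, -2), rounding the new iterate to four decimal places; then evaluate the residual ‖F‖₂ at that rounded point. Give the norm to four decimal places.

1.2208

At (3/2, -2): F = (2.0000, 4.5000).
Jacobian J = [[5·v, 5·u + 10·v], [-v^2 - 4·v + 5, -2·u·v - 4·u - 2·v]].
At the point, J = [[-10.0000, -12.5000], [9.0000, 4.0000]] (det J = 72.5000).
Solving J·Δ = −F gives Δ = (-0.8862, 0.8690).
Then the next iterate is (u, v)₁ = (0.6138, -1.1310).
Re-evaluating at (0.6138, -1.1310): F = (-0.075234, -1.218479), so ‖F‖₂ = 1.2208.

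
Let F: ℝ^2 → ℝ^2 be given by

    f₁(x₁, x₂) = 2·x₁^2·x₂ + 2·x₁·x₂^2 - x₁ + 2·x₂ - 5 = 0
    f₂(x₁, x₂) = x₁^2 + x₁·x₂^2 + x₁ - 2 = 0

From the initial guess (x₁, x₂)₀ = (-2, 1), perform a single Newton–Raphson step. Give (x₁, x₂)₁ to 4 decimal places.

(-1.7500, 0.3750)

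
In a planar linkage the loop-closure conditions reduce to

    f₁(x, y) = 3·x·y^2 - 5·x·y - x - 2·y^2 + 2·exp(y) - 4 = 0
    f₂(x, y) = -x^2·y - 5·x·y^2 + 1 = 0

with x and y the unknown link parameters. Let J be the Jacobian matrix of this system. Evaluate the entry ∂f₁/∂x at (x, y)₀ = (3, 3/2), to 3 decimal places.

∂f₁/∂x = 3·y^2 - 5·y - 1.
At (3, 3/2) this is -1.750.

-1.750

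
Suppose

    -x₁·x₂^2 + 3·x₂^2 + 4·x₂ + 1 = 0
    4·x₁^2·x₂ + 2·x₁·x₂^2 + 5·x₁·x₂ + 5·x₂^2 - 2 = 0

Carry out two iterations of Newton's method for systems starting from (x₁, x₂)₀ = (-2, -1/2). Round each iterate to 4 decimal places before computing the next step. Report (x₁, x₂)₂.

At (-2, -1/2): F = (0.2500, -4.7500).
Jacobian J = [[-x₂^2, -2·x₁·x₂ + 6·x₂ + 4], [8·x₁·x₂ + 2·x₂^2 + 5·x₂, 4·x₁^2 + 4·x₁·x₂ + 5·x₁ + 10·x₂]].
At the point, J = [[-0.2500, -1.0000], [6.0000, 5.0000]] (det J = 4.7500).
Solving J·Δ = −F gives Δ = (0.7368, 0.0658).
Then the next iterate is (x₁, x₂)₁ = (-1.2632, -0.4342).
Round to (-1.2632, -0.4342) and repeat: F = (0.066940, -1.562613), J = [[-0.188530, 0.297837], [2.593911, -2.081377]].
Δ = (0.8577, 0.3182), so (x₁, x₂)₂ = (-0.4055, -0.1160).

(-0.4055, -0.1160)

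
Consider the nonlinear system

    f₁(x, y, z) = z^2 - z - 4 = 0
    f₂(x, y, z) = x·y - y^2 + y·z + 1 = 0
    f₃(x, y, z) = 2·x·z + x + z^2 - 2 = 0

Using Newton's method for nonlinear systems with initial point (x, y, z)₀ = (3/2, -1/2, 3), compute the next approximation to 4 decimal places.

(-0.4857, -0.4442, 2.6000)

At (3/2, -1/2, 3): F = (2.0000, -1.5000, 17.5000).
Jacobian J = [[0, 0, 2·z - 1], [y, x - 2·y + z, y], [2·z + 1, 0, 2·x + 2·z]].
At the point, J = [[0.0000, 0.0000, 5.0000], [-0.5000, 5.5000, -0.5000], [7.0000, 0.0000, 9.0000]] (det J = -192.5000).
Solving J·Δ = −F gives Δ = (-1.9857, 0.0558, -0.4000).
Then the next iterate is (x, y, z)₁ = (-0.4857, -0.4442, 2.6000).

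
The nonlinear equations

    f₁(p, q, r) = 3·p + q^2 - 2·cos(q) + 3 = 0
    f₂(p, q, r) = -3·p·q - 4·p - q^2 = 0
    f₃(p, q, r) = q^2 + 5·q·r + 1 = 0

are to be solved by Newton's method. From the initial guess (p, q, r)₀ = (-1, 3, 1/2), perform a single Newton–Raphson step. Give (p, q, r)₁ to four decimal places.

(-0.2009, 0.8706, 0.5400)

At (-1, 3, 1/2): F = (10.979985, 4.0000, 17.5000).
Jacobian J = [[3, 2·q + 2·sin(q), 0], [-3·q - 4, -3·p - 2·q, 0], [0, 2·q + 5·r, 5·q]].
At the point, J = [[3.0000, 6.282240, 0.0000], [-13.0000, -3.0000, 0.0000], [0.0000, 8.5000, 15.0000]] (det J = 1090.036803).
Solving J·Δ = −F gives Δ = (0.7991, -2.1294, 0.0400).
Then the next iterate is (p, q, r)₁ = (-0.2009, 0.8706, 0.5400).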